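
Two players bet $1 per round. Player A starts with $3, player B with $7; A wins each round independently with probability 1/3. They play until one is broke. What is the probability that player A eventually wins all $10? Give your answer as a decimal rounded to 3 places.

0.007

Let r = q/p = (2/3)/(1/3) = 2. The recurrence P(i) = p·P(i+1) + q·P(i−1) with P(0)=0, P(10)=1 gives P(i) = (1 − r^i)/(1 − r^10).
P(3) = (1 − (2)^3) / (1 − (2)^10) = 7/1023 ≈ 0.007.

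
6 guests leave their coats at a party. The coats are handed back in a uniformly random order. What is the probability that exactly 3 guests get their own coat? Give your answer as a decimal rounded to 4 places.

Choose which 3 of the 6 are fixed: C(6,3) = 20 ways.
The remaining 3 must have no fixed point: D(3) = 2.
P = 20·2/720 = 1/18 ≈ 0.0556.

0.0556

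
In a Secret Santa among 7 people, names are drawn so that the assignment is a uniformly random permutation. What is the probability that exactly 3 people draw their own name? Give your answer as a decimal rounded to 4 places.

Choose which 3 of the 7 are fixed: C(7,3) = 35 ways.
The remaining 4 must have no fixed point: D(4) = 9.
P = 35·9/5040 = 1/16 ≈ 0.0625.

0.0625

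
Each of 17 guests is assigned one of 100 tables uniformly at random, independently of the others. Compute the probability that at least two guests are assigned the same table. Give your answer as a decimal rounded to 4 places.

It's easier to compute the probability that all 17 are distinct.
P(all distinct) = 100/100 · 99/100 · ··· · 84/100 ≈ 0.2365.
So the probability of at least one match is 1 − 0.2365 = 0.7635.

0.7635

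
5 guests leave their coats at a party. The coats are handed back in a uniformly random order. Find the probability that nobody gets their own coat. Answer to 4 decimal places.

This is the derangement probability: permutations of 5 with no fixed point.
D(5) = 5! · (1 − 1/1! + 1/2! − ··· + (−1)^5/5!) = 44.
P = 44/120 = 11/30 ≈ 0.3667.

0.3667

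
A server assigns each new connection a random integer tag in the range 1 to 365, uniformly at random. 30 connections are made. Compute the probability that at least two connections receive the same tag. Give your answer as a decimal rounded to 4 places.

0.7063

It's easier to compute the probability that all 30 are distinct.
P(all distinct) = 365/365 · 364/365 · ··· · 336/365 ≈ 0.2937.
So the probability of at least one match is 1 − 0.2937 = 0.7063.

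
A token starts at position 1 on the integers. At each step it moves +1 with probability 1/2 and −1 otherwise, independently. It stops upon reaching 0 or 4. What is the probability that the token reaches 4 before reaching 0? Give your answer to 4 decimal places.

0.2500

With a fair step, P(i) = ½P(i−1) + ½P(i+1) with P(0)=0, P(4)=1 has the linear solution P(i) = i/4.
P(1) = 1/4 ≈ 0.2500.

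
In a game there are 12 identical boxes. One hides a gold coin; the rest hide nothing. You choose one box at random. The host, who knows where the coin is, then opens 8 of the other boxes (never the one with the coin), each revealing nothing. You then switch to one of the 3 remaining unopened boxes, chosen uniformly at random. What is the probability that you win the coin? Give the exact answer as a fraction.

Your original box holds the coin with probability 1/12, so the other 11 collectively hold it with probability 11/12.
The host can always find 8 empty boxes to open, so the reveals don't change that 11/12; it is now spread over the 3 remaining unopened boxes.
P(win by switching) = (11/12) · (1/3) = 11/36.

11/36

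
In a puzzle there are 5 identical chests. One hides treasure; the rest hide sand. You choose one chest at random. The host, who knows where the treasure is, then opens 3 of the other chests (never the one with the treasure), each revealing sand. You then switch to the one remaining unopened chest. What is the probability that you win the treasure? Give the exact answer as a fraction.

4/5

Your original chest holds the treasure with probability 1/5, so the other 4 collectively hold it with probability 4/5.
The host can always find 3 empty chests to open, so the reveals don't change that 4/5; it is now spread over the 1 remaining unopened chest.
P(win by switching) = (4/5) · (1/1) = 4/5.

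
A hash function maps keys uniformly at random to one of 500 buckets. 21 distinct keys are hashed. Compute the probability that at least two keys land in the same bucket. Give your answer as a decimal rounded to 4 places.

It's easier to compute the probability that all 21 are distinct.
P(all distinct) = 500/500 · 499/500 · ··· · 480/500 ≈ 0.6532.
So the probability of at least one match is 1 − 0.6532 = 0.3468.

0.3468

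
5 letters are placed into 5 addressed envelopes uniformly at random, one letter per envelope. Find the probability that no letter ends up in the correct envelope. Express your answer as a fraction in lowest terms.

11/30

This is the derangement probability: permutations of 5 with no fixed point.
D(5) = 5! · (1 − 1/1! + 1/2! − ··· + (−1)^5/5!) = 44.
P = 44/120 = 11/30.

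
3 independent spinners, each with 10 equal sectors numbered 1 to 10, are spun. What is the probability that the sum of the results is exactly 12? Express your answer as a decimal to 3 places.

There are 10^3 = 1000 equally likely outcomes.
The number of ordered 3-tuples from {1,…,10} summing to 12 is 55.
P(sum = 12) = 55/1000 = 11/200 ≈ 0.055.

0.055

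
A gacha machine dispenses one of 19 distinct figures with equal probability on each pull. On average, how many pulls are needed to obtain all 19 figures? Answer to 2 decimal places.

After i distinct types are collected, each trial gives a new one with probability (19−i)/19, so the expected wait for the next new type is 19/(19−i).
E = 19/19 + 19/18 + 19/17 + 19/16 + 19/15 + 19/14 + 19/13 + 19/12 + 19/11 + 19/10 + 19/9 + 19/8 + 19/7 + 19/6 + 19/5 + 19/4 + 19/3 + 19/2 + 19/1 = 275295799/4084080 ≈ 67.41.

67.41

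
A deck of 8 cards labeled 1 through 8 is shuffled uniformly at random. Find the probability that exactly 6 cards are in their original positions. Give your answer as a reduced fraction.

1/1440

Choose which 6 of the 8 are fixed: C(8,6) = 28 ways.
The remaining 2 must have no fixed point: D(2) = 1.
P = 28·1/40320 = 1/1440.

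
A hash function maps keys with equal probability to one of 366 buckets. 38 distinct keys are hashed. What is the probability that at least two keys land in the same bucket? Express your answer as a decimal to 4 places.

It's easier to compute the probability that all 38 are distinct.
P(all distinct) = 366/366 · 365/366 · ··· · 329/366 ≈ 0.1367.
So the probability of at least one match is 1 − 0.1367 = 0.8633.

0.8633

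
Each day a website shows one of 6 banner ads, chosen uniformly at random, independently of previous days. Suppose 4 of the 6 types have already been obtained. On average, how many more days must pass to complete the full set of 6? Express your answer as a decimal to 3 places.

Starting from 4 distinct types, each trial gives a new one with probability (6−i)/6 when i types are held, so the wait for the next new type is 6/(6−i).
E = 6/2 + 6/1 = 9 ≈ 9.000.

9.000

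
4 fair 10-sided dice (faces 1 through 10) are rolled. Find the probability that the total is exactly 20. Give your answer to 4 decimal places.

0.0633

There are 10^4 = 10000 equally likely outcomes.
The number of ordered 4-tuples from {1,…,10} summing to 20 is 633.
P(sum = 20) = 633/10000 ≈ 0.0633.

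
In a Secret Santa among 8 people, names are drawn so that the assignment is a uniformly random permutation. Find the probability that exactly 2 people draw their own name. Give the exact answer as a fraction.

53/288

Choose which 2 of the 8 are fixed: C(8,2) = 28 ways.
The remaining 6 must have no fixed point: D(6) = 265.
P = 28·265/40320 = 53/288.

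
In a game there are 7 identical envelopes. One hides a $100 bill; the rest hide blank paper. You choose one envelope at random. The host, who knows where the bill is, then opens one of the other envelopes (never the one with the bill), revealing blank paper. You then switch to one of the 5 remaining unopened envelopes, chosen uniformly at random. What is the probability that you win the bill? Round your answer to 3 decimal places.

Your original envelope holds the bill with probability 1/7, so the other 6 collectively hold it with probability 6/7.
The host can always find an empty envelope to open, so this doesn't change that 6/7; it is now spread over the 5 remaining unopened envelopes.
P(win by switching) = (6/7) · (1/5) = 6/35 ≈ 0.171.

0.171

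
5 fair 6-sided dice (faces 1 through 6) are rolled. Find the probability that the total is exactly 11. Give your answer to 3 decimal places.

0.026

There are 6^5 = 7776 equally likely outcomes.
The number of ordered 5-tuples from {1,…,6} summing to 11 is 205.
P(sum = 11) = 205/7776 ≈ 0.026.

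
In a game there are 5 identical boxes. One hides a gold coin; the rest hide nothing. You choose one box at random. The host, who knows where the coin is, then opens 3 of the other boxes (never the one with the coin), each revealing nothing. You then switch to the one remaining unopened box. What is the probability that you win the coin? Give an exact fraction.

Your original box holds the coin with probability 1/5, so the other 4 collectively hold it with probability 4/5.
The host can always find 3 empty boxes to open, so the reveals don't change that 4/5; it is now spread over the 1 remaining unopened box.
P(win by switching) = (4/5) · (1/1) = 4/5.

4/5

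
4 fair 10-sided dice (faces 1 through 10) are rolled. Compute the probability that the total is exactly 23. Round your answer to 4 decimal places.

There are 10^4 = 10000 equally likely outcomes.
The number of ordered 4-tuples from {1,…,10} summing to 23 is 660.
P(sum = 23) = 660/10000 = 33/500 ≈ 0.0660.

0.0660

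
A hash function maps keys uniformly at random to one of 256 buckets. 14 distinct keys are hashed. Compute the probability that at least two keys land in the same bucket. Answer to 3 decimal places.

It's easier to compute the probability that all 14 are distinct.
P(all distinct) = 256/256 · 255/256 · ··· · 243/256 ≈ 0.696.
So the probability of at least one match is 1 − 0.696 = 0.304.

0.304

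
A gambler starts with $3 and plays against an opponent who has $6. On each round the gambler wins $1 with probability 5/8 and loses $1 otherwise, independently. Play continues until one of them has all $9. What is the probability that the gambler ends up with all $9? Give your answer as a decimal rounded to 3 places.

0.792

Let r = q/p = (3/8)/(5/8) = 3/5. The recurrence P(i) = p·P(i+1) + q·P(i−1) with P(0)=0, P(9)=1 gives P(i) = (1 − r^i)/(1 − r^9).
P(3) = (1 − (3/5)^3) / (1 − (3/5)^9) = 15625/19729 ≈ 0.792.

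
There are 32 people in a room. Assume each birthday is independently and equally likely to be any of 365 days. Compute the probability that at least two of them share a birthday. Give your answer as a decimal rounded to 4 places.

It's easier to compute the probability that all 32 are distinct.
P(all distinct) = 365/365 · 364/365 · ··· · 334/365 ≈ 0.2467.
So the probability of at least one match is 1 − 0.2467 = 0.7533.

0.7533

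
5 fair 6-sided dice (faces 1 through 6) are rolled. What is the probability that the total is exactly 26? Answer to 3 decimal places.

There are 6^5 = 7776 equally likely outcomes.
The number of ordered 5-tuples from {1,…,6} summing to 26 is 70.
P(sum = 26) = 70/7776 = 35/3888 ≈ 0.009.

0.009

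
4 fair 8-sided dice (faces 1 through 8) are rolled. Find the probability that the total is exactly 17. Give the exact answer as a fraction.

There are 8^4 = 4096 equally likely outcomes.
The number of ordered 4-tuples from {1,…,8} summing to 17 is 336.
P(sum = 17) = 336/4096 = 21/256.

21/256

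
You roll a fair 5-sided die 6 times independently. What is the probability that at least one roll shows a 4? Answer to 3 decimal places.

0.738

P(no roll shows a 4) = (4/5)^6 ≈ 0.262.
P(at least one) = 1 − 0.262 = 0.738.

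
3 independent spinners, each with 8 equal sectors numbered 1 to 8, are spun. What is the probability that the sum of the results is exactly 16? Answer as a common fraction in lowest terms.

21/256

There are 8^3 = 512 equally likely outcomes.
The number of ordered 3-tuples from {1,…,8} summing to 16 is 42.
P(sum = 16) = 42/512 = 21/256.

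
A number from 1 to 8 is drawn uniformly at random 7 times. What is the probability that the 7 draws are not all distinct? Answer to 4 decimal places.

P(all 7 different) = 8/8 · 7/8 · ··· · 2/8 ≈ 0.0192.
P(at least two equal) = 1 − 0.0192 = 0.9808.

0.9808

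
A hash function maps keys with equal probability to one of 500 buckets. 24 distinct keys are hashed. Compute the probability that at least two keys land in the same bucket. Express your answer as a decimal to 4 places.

0.4293

It's easier to compute the probability that all 24 are distinct.
P(all distinct) = 500/500 · 499/500 · ··· · 477/500 ≈ 0.5707.
So the probability of at least one match is 1 − 0.5707 = 0.4293.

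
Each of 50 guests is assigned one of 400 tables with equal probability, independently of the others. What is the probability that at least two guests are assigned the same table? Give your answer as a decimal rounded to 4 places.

It's easier to compute the probability that all 50 are distinct.
P(all distinct) = 400/400 · 399/400 · ··· · 351/400 ≈ 0.0409.
So the probability of at least one match is 1 − 0.0409 = 0.9591.

0.9591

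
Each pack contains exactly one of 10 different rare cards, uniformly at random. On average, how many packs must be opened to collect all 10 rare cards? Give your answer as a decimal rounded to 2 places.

After i distinct types are collected, each trial gives a new one with probability (10−i)/10, so the expected wait for the next new type is 10/(10−i).
E = 10/10 + 10/9 + 10/8 + 10/7 + 10/6 + 10/5 + 10/4 + 10/3 + 10/2 + 10/1 = 7381/252 ≈ 29.29.

29.29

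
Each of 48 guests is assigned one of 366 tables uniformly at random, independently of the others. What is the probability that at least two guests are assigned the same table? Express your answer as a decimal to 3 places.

It's easier to compute the probability that all 48 are distinct.
P(all distinct) = 366/366 · 365/366 · ··· · 319/366 ≈ 0.040.
So the probability of at least one match is 1 − 0.040 = 0.960.

0.960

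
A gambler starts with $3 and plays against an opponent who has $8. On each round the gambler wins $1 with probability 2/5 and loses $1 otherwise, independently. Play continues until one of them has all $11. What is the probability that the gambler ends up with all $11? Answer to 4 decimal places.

Let r = q/p = (3/5)/(2/5) = 3/2. The recurrence P(i) = p·P(i+1) + q·P(i−1) with P(0)=0, P(11)=1 gives P(i) = (1 − r^i)/(1 − r^11).
P(3) = (1 − (3/2)^3) / (1 − (3/2)^11) = 4864/175099 ≈ 0.0278.

0.0278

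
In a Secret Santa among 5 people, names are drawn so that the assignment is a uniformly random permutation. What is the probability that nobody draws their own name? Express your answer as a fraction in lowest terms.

This is the derangement probability: permutations of 5 with no fixed point.
D(5) = 5! · (1 − 1/1! + 1/2! − ··· + (−1)^5/5!) = 44.
P = 44/120 = 11/30.

11/30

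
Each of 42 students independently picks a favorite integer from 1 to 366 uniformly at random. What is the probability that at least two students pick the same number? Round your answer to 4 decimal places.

0.9134

It's easier to compute the probability that all 42 are distinct.
P(all distinct) = 366/366 · 365/366 · ··· · 325/366 ≈ 0.0866.
So the probability of at least one match is 1 − 0.0866 = 0.9134.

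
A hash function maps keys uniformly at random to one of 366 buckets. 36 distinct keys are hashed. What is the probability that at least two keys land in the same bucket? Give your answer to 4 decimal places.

It's easier to compute the probability that all 36 are distinct.
P(all distinct) = 366/366 · 365/366 · ··· · 331/366 ≈ 0.1687.
So the probability of at least one match is 1 − 0.1687 = 0.8313.

0.8313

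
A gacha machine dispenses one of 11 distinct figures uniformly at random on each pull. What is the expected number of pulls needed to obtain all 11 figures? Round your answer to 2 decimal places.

After i distinct types are collected, each trial gives a new one with probability (11−i)/11, so the expected wait for the next new type is 11/(11−i).
E = 11/11 + 11/10 + 11/9 + 11/8 + 11/7 + 11/6 + 11/5 + 11/4 + 11/3 + 11/2 + 11/1 = 83711/2520 ≈ 33.22.

33.22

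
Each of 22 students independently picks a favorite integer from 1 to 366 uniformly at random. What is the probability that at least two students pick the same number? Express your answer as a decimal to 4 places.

0.4748

It's easier to compute the probability that all 22 are distinct.
P(all distinct) = 366/366 · 365/366 · ··· · 345/366 ≈ 0.5252.
So the probability of at least one match is 1 − 0.5252 = 0.4748.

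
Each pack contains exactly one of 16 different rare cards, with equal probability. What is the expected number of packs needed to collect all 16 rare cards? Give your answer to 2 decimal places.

54.09

After i distinct types are collected, each trial gives a new one with probability (16−i)/16, so the expected wait for the next new type is 16/(16−i).
E = 16/16 + 16/15 + 16/14 + 16/13 + 16/12 + 16/11 + 16/10 + 16/9 + 16/8 + 16/7 + 16/6 + 16/5 + 16/4 + 16/3 + 16/2 + 16/1 = 2436559/45045 ≈ 54.09.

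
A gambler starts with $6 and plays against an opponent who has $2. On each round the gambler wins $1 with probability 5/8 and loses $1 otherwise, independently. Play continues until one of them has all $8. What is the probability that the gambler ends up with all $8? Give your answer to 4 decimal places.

Let r = q/p = (3/8)/(5/8) = 3/5. The recurrence P(i) = p·P(i+1) + q·P(i−1) with P(0)=0, P(8)=1 gives P(i) = (1 − r^i)/(1 − r^8).
P(6) = (1 − (3/5)^6) / (1 − (3/5)^8) = 23275/24004 ≈ 0.9696.

0.9696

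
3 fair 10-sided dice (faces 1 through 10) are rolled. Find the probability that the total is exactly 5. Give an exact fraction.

There are 10^3 = 1000 equally likely outcomes.
The number of ordered 3-tuples from {1,…,10} summing to 5 is 6.
P(sum = 5) = 6/1000 = 3/500.

3/500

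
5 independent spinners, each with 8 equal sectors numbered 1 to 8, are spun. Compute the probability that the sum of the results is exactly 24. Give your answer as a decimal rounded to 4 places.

There are 8^5 = 32768 equally likely outcomes.
The number of ordered 5-tuples from {1,…,8} summing to 24 is 2380.
P(sum = 24) = 2380/32768 = 595/8192 ≈ 0.0726.

0.0726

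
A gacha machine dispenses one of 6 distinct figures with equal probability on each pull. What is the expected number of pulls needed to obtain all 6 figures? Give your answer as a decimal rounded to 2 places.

After i distinct types are collected, each trial gives a new one with probability (6−i)/6, so the expected wait for the next new type is 6/(6−i).
E = 6/6 + 6/5 + 6/4 + 6/3 + 6/2 + 6/1 = 147/10 ≈ 14.70.

14.70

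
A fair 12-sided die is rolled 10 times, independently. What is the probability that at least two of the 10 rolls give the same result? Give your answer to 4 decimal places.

P(all 10 different) = 12/12 · 11/12 · ··· · 3/12 ≈ 0.0039.
P(at least two equal) = 1 − 0.0039 = 0.9961.

0.9961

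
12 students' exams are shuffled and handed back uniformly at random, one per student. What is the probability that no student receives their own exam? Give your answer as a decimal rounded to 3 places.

This is the derangement probability: permutations of 12 with no fixed point.
D(12) = 12! · (1 − 1/1! + 1/2! − ··· + (−1)^12/12!) = 176214841.
P = 176214841/479001600 = 16019531/43545600 ≈ 0.368.

0.368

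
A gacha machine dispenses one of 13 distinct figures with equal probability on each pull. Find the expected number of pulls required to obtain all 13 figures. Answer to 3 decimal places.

After i distinct types are collected, each trial gives a new one with probability (13−i)/13, so the expected wait for the next new type is 13/(13−i).
E = 13/13 + 13/12 + 13/11 + 13/10 + 13/9 + 13/8 + 13/7 + 13/6 + 13/5 + 13/4 + 13/3 + 13/2 + 13/1 = 1145993/27720 ≈ 41.342.

41.342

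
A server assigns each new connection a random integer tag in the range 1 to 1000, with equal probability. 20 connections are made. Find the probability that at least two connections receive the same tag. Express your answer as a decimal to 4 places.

It's easier to compute the probability that all 20 are distinct.
P(all distinct) = 1000/1000 · 999/1000 · ··· · 981/1000 ≈ 0.8259.
So the probability of at least one match is 1 − 0.8259 = 0.1741.

0.1741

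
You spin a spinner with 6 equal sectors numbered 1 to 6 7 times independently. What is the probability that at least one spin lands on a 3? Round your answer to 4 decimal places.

P(no spin lands on a 3) = (5/6)^7 ≈ 0.2791.
P(at least one) = 1 − 0.2791 = 0.7209.

0.7209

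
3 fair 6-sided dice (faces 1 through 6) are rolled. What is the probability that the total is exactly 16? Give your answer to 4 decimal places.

There are 6^3 = 216 equally likely outcomes.
The number of ordered 3-tuples from {1,…,6} summing to 16 is 6.
P(sum = 16) = 6/216 = 1/36 ≈ 0.0278.

0.0278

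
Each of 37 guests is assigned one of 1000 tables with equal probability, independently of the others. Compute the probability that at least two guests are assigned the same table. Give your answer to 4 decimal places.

0.4905

It's easier to compute the probability that all 37 are distinct.
P(all distinct) = 1000/1000 · 999/1000 · ··· · 964/1000 ≈ 0.5095.
So the probability of at least one match is 1 − 0.5095 = 0.4905.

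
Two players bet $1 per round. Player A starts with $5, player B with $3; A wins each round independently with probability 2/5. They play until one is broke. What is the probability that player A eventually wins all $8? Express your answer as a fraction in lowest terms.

Let r = q/p = (3/5)/(2/5) = 3/2. The recurrence P(i) = p·P(i+1) + q·P(i−1) with P(0)=0, P(8)=1 gives P(i) = (1 − r^i)/(1 − r^8).
P(5) = (1 − (3/2)^5) / (1 − (3/2)^8) = 1688/6305.

1688/6305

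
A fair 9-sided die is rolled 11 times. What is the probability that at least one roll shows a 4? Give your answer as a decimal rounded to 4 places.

0.7263

P(no roll shows a 4) = (8/9)^11 ≈ 0.2737.
P(at least one) = 1 − 0.2737 = 0.7263.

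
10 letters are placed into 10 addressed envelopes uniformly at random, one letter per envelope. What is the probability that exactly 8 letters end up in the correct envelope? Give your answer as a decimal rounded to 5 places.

Choose which 8 of the 10 are fixed: C(10,8) = 45 ways.
The remaining 2 must have no fixed point: D(2) = 1.
P = 45·1/3628800 = 1/80640 ≈ 0.00001.

0.00001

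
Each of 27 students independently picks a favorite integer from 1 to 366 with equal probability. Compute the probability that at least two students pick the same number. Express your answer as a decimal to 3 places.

It's easier to compute the probability that all 27 are distinct.
P(all distinct) = 366/366 · 365/366 · ··· · 340/366 ≈ 0.374.
So the probability of at least one match is 1 − 0.374 = 0.626.

0.626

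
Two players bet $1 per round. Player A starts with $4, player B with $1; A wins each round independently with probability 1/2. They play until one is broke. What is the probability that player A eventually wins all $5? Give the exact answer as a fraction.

4/5

With a fair step, P(i) = ½P(i−1) + ½P(i+1) with P(0)=0, P(5)=1 has the linear solution P(i) = i/5.
P(4) = 4/5.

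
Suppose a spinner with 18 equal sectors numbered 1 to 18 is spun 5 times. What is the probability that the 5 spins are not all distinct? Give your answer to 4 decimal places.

P(all 5 different) = 18/18 · 17/18 · ··· · 14/18 ≈ 0.5441.
P(at least two equal) = 1 − 0.5441 = 0.4559.

0.4559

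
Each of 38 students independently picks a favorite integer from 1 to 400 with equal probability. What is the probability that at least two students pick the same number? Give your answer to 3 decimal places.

It's easier to compute the probability that all 38 are distinct.
P(all distinct) = 400/400 · 399/400 · ··· · 363/400 ≈ 0.163.
So the probability of at least one match is 1 − 0.163 = 0.837.

0.837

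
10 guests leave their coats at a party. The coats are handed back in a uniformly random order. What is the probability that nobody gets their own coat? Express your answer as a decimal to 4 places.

This is the derangement probability: permutations of 10 with no fixed point.
D(10) = 10! · (1 − 1/1! + 1/2! − ··· + (−1)^10/10!) = 1334961.
P = 1334961/3628800 = 16481/44800 ≈ 0.3679.

0.3679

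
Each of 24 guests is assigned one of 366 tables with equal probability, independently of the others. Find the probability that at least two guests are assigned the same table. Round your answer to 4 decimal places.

It's easier to compute the probability that all 24 are distinct.
P(all distinct) = 366/366 · 365/366 · ··· · 343/366 ≈ 0.4627.
So the probability of at least one match is 1 − 0.4627 = 0.5373.

0.5373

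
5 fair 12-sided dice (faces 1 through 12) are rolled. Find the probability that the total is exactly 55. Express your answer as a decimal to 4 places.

0.0005

There are 12^5 = 248832 equally likely outcomes.
The number of ordered 5-tuples from {1,…,12} summing to 55 is 126.
P(sum = 55) = 126/248832 = 7/13824 ≈ 0.0005.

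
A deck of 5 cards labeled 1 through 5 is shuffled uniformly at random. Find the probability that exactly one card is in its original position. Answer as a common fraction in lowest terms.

Choose which one is fixed: C(5,1) = 5 ways.
The remaining 4 must have no fixed point: D(4) = 9.
P = 5·9/120 = 3/8.

3/8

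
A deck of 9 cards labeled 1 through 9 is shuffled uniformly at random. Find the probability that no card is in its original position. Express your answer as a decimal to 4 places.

0.3679

This is the derangement probability: permutations of 9 with no fixed point.
D(9) = 9! · (1 − 1/1! + 1/2! − ··· + (−1)^9/9!) = 133496.
P = 133496/362880 = 16687/45360 ≈ 0.3679.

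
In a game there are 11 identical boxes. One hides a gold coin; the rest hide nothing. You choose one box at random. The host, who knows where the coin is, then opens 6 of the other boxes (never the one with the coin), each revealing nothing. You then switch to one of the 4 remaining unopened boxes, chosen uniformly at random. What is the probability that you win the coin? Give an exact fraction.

5/22

Your original box holds the coin with probability 1/11, so the other 10 collectively hold it with probability 10/11.
The host can always find 6 empty boxes to open, so the reveals don't change that 10/11; it is now spread over the 4 remaining unopened boxes.
P(win by switching) = (10/11) · (1/4) = 5/22.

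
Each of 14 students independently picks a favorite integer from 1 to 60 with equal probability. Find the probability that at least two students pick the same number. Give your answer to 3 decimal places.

0.807

It's easier to compute the probability that all 14 are distinct.
P(all distinct) = 60/60 · 59/60 · ··· · 47/60 ≈ 0.193.
So the probability of at least one match is 1 − 0.193 = 0.807.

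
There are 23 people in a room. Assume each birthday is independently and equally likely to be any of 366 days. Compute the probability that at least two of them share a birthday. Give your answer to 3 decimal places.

0.506

It's easier to compute the probability that all 23 are distinct.
P(all distinct) = 366/366 · 365/366 · ··· · 344/366 ≈ 0.494.
So the probability of at least one match is 1 − 0.494 = 0.506.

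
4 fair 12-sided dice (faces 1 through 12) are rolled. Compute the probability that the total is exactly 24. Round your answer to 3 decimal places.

There are 12^4 = 20736 equally likely outcomes.
The number of ordered 4-tuples from {1,…,12} summing to 24 is 1111.
P(sum = 24) = 1111/20736 ≈ 0.054.

0.054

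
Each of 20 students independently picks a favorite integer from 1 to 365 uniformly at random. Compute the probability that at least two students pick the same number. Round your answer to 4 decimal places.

It's easier to compute the probability that all 20 are distinct.
P(all distinct) = 365/365 · 364/365 · ··· · 346/365 ≈ 0.5886.
So the probability of at least one match is 1 − 0.5886 = 0.4114.

0.4114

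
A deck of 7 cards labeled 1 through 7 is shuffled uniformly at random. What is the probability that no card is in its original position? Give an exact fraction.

This is the derangement probability: permutations of 7 with no fixed point.
D(7) = 7! · (1 − 1/1! + 1/2! − ··· + (−1)^7/7!) = 1854.
P = 1854/5040 = 103/280.

103/280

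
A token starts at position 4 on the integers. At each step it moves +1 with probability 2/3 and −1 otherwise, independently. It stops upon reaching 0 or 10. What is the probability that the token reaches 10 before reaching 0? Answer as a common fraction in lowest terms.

320/341

Let r = q/p = (1/3)/(2/3) = 1/2. The recurrence P(i) = p·P(i+1) + q·P(i−1) with P(0)=0, P(10)=1 gives P(i) = (1 − r^i)/(1 − r^10).
P(4) = (1 − (1/2)^4) / (1 − (1/2)^10) = 320/341.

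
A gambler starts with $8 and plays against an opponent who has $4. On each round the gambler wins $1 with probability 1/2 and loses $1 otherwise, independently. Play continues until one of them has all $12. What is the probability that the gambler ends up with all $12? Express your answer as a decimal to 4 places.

With a fair step, P(i) = ½P(i−1) + ½P(i+1) with P(0)=0, P(12)=1 has the linear solution P(i) = i/12.
P(8) = 8/12 = 2/3 ≈ 0.6667.

0.6667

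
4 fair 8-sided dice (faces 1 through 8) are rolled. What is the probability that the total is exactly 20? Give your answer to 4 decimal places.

0.0769

There are 8^4 = 4096 equally likely outcomes.
The number of ordered 4-tuples from {1,…,8} summing to 20 is 315.
P(sum = 20) = 315/4096 ≈ 0.0769.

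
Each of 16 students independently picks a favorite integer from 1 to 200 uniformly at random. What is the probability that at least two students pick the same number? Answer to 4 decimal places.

0.4600

It's easier to compute the probability that all 16 are distinct.
P(all distinct) = 200/200 · 199/200 · ··· · 185/200 ≈ 0.5400.
So the probability of at least one match is 1 − 0.5400 = 0.4600.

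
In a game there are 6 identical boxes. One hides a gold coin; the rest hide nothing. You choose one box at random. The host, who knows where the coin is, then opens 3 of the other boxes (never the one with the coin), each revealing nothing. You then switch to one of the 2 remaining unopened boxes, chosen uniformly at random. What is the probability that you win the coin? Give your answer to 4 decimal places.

0.4167

Your original box holds the coin with probability 1/6, so the other 5 collectively hold it with probability 5/6.
The host can always find 3 empty boxes to open, so the reveals don't change that 5/6; it is now spread over the 2 remaining unopened boxes.
P(win by switching) = (5/6) · (1/2) = 5/12 ≈ 0.4167.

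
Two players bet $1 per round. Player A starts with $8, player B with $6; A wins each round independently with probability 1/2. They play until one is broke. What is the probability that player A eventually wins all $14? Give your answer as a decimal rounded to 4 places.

0.5714

With a fair step, P(i) = ½P(i−1) + ½P(i+1) with P(0)=0, P(14)=1 has the linear solution P(i) = i/14.
P(8) = 8/14 = 4/7 ≈ 0.5714.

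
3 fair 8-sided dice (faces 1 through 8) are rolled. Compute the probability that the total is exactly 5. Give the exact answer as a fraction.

3/256

There are 8^3 = 512 equally likely outcomes.
The number of ordered 3-tuples from {1,…,8} summing to 5 is 6.
P(sum = 5) = 6/512 = 3/256.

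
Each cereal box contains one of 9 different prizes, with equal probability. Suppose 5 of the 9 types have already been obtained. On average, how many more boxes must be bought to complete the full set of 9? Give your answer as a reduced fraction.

Starting from 5 distinct types, each trial gives a new one with probability (9−i)/9 when i types are held, so the wait for the next new type is 9/(9−i).
E = 9/4 + 9/3 + 9/2 + 9/1 = 75/4.

75/4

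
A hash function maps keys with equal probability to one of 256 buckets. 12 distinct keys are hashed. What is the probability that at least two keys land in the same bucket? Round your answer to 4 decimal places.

0.2303

It's easier to compute the probability that all 12 are distinct.
P(all distinct) = 256/256 · 255/256 · ··· · 245/256 ≈ 0.7697.
So the probability of at least one match is 1 − 0.7697 = 0.2303.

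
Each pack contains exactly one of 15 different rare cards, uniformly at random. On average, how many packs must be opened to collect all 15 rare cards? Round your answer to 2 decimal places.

49.77

After i distinct types are collected, each trial gives a new one with probability (15−i)/15, so the expected wait for the next new type is 15/(15−i).
E = 15/15 + 15/14 + 15/13 + 15/12 + 15/11 + 15/10 + 15/9 + 15/8 + 15/7 + 15/6 + 15/5 + 15/4 + 15/3 + 15/2 + 15/1 = 1195757/24024 ≈ 49.77.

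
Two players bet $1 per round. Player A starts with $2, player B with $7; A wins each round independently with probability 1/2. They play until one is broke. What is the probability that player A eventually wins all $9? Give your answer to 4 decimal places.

With a fair step, P(i) = ½P(i−1) + ½P(i+1) with P(0)=0, P(9)=1 has the linear solution P(i) = i/9.
P(2) = 2/9 ≈ 0.2222.

0.2222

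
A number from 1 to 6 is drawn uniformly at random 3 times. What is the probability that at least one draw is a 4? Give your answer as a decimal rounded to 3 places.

P(no draw is a 4) = (5/6)^3 ≈ 0.579.
P(at least one) = 1 − 0.579 = 0.421.

0.421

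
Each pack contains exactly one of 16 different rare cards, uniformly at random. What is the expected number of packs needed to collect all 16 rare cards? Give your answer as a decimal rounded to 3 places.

After i distinct types are collected, each trial gives a new one with probability (16−i)/16, so the expected wait for the next new type is 16/(16−i).
E = 16/16 + 16/15 + 16/14 + 16/13 + 16/12 + 16/11 + 16/10 + 16/9 + 16/8 + 16/7 + 16/6 + 16/5 + 16/4 + 16/3 + 16/2 + 16/1 = 2436559/45045 ≈ 54.092.

54.092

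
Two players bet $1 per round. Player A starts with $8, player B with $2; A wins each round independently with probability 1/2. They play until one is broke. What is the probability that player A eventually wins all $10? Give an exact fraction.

4/5

With a fair step, P(i) = ½P(i−1) + ½P(i+1) with P(0)=0, P(10)=1 has the linear solution P(i) = i/10.
P(8) = 8/10 = 4/5.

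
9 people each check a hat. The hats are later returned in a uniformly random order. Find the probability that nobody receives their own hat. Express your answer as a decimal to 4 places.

0.3679

This is the derangement probability: permutations of 9 with no fixed point.
D(9) = 9! · (1 − 1/1! + 1/2! − ··· + (−1)^9/9!) = 133496.
P = 133496/362880 = 16687/45360 ≈ 0.3679.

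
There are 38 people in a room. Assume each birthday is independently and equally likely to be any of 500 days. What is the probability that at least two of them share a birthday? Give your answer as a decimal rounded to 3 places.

0.764

It's easier to compute the probability that all 38 are distinct.
P(all distinct) = 500/500 · 499/500 · ··· · 463/500 ≈ 0.236.
So the probability of at least one match is 1 − 0.236 = 0.764.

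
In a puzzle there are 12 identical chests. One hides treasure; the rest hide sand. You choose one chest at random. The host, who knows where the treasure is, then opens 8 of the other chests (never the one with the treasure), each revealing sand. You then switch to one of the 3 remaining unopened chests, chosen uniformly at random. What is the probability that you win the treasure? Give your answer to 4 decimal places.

Your original chest holds the treasure with probability 1/12, so the other 11 collectively hold it with probability 11/12.
The host can always find 8 empty chests to open, so the reveals don't change that 11/12; it is now spread over the 3 remaining unopened chests.
P(win by switching) = (11/12) · (1/3) = 11/36 ≈ 0.3056.

0.3056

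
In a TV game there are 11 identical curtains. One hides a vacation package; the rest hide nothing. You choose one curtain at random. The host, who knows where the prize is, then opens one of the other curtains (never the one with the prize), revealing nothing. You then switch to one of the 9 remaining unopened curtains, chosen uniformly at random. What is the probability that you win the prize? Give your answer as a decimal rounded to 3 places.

Your original curtain holds the prize with probability 1/11, so the other 10 collectively hold it with probability 10/11.
The host can always find an empty curtain to open, so this doesn't change that 10/11; it is now spread over the 9 remaining unopened curtains.
P(win by switching) = (10/11) · (1/9) = 10/99 ≈ 0.101.

0.101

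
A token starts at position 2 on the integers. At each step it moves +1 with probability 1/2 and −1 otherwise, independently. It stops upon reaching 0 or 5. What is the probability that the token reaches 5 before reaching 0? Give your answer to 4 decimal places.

0.4000

With a fair step, P(i) = ½P(i−1) + ½P(i+1) with P(0)=0, P(5)=1 has the linear solution P(i) = i/5.
P(2) = 2/5 ≈ 0.4000.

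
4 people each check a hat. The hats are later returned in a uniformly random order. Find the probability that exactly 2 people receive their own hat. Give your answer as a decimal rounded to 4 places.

Choose which 2 of the 4 are fixed: C(4,2) = 6 ways.
The remaining 2 must have no fixed point: D(2) = 1.
P = 6·1/24 = 1/4 ≈ 0.2500.

0.2500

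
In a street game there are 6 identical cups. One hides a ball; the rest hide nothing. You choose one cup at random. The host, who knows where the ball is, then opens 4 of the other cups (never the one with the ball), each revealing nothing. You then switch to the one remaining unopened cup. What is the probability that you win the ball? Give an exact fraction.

5/6

Your original cup holds the ball with probability 1/6, so the other 5 collectively hold it with probability 5/6.
The host can always find 4 empty cups to open, so the reveals don't change that 5/6; it is now spread over the 1 remaining unopened cup.
P(win by switching) = (5/6) · (1/1) = 5/6.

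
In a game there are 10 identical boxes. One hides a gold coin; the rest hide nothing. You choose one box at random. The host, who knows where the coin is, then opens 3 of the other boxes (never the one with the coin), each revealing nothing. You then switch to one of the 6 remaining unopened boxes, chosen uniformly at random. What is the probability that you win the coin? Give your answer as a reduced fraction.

Your original box holds the coin with probability 1/10, so the other 9 collectively hold it with probability 9/10.
The host can always find 3 empty boxes to open, so the reveals don't change that 9/10; it is now spread over the 6 remaining unopened boxes.
P(win by switching) = (9/10) · (1/6) = 3/20.

3/20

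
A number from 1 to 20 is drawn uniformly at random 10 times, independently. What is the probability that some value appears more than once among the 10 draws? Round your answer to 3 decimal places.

P(all 10 different) = 20/20 · 19/20 · ··· · 11/20 ≈ 0.065.
P(at least two equal) = 1 − 0.065 = 0.935.

0.935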